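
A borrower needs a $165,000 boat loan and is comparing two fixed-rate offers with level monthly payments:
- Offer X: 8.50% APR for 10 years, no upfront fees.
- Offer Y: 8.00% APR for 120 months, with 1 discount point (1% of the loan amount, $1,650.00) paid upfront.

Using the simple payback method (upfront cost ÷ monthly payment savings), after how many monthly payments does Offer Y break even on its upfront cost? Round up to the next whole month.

Offer X: monthly rate = 8.5%/12 = 0.0070833; payment = 165,000 × 0.0070833 / (1 − (1+0.0070833)^−120) = $2,045.76.
Offer Y: monthly rate = 8%/12 = 0.0066667; payment = 165,000 × 0.0066667 / (1 − (1+0.0066667)^−120) = $2,001.91.
Monthly savings = $2,045.76 − $2,001.91 = $43.85.
Break-even = $1,650.00 / $43.85 = 37.63 → 38 months.

38 months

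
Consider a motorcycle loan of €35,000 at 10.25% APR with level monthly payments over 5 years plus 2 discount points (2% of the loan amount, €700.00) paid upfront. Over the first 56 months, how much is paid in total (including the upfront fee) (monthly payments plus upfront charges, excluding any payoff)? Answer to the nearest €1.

Monthly rate = 10.25%/12 = 0.0085417; payment = 35,000 × 0.0085417 / (1 − (1+0.0085417)^−60) = €747.96.
Total outlay = 56 × €747.96 + €700.00 = €42,585.76.

€42,586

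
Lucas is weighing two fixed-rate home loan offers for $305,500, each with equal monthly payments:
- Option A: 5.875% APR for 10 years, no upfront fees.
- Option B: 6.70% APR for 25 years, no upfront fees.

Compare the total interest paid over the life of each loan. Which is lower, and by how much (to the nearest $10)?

Option A: at 5.875% the monthly rate is 0.0048958, so the payment is 305,500 × 0.0048958 / (1 − 1.0048958^−120) = $3,372.53.
Total interest on Option A = 120 × $3,372.53 − $305,500 = $99,203.60.
Option B: monthly rate = 6.7%/12 = 0.0055833; payment = 305,500 × 0.0055833 / (1 − (1+0.0055833)^−300) = $2,101.10.
Total interest on Option B = 300 × $2,101.10 − $305,500 = $324,830.00.
Option A is lower by $225,626.40.

Option A by $225,630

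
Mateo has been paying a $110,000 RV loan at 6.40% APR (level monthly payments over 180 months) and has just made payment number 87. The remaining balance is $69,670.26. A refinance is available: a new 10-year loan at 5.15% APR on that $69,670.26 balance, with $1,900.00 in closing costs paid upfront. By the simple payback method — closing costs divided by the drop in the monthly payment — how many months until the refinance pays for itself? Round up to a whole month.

10 months

Current payment = 110,000 × 6.4%/12 / (1 − (1+0.0053333)^−180) = $952.18.
Refinanced payment = 69,670.26 × 0.0042917 / (1 − (1+0.0042917)^−120) = $744.08.
Monthly savings = $952.18 − $744.08 = $208.10.
Break-even = $1,900.00 / $208.10 = 9.13 → 10 months.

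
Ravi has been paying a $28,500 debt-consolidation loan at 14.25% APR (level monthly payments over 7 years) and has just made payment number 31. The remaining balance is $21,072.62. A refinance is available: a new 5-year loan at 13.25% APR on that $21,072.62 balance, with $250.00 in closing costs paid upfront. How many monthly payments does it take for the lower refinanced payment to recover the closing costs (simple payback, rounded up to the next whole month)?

5 months

Current payment = 28,500 × 14.25%/12 / (1 − (1+0.0118750)^−84) = $538.03.
Refinanced payment = 21,072.62 × 0.0110417 / (1 − (1+0.0110417)^−60) = $482.17.
Monthly savings = $538.03 − $482.17 = $55.86.
Break-even = $250.00 / $55.86 = 4.48 → 5 months.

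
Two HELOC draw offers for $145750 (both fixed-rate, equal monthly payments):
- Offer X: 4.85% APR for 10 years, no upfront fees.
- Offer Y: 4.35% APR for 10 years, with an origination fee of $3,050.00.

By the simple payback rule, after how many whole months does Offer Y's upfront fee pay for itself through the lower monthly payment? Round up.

87 months

Offer X: at 4.85% the monthly rate is 0.0040417, so the payment is 145,750 × 0.0040417 / (1 − 1.0040417^−120) = $1,535.24.
Offer Y: monthly rate = 4.35%/12 = 0.0036250; payment = 145,750 × 0.0036250 / (1 − (1+0.0036250)^−120) = $1,500.01.
Monthly savings = $1,535.24 − $1,500.01 = $35.23.
Break-even = $3,050.00 / $35.23 = 86.57 → 87 months.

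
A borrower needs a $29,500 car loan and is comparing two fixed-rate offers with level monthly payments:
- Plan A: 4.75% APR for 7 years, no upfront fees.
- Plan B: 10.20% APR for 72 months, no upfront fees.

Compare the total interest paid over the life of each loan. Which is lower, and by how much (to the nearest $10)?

Plan A by $4,830

Plan A: at 4.75% the monthly rate is 0.0039583, so the payment is 29,500 × 0.0039583 / (1 − 1.0039583^−84) = $413.49.
Total interest on Plan A = 84 × $413.49 − $29,500 = $5,233.16.
Plan B: monthly rate = 10.2%/12 = 0.0085000; payment = 29,500 × 0.0085000 / (1 − (1+0.0085000)^−72) = $549.49.
Total interest on Plan B = 72 × $549.49 − $29,500 = $10,063.28.
Plan A is lower by $4,830.12.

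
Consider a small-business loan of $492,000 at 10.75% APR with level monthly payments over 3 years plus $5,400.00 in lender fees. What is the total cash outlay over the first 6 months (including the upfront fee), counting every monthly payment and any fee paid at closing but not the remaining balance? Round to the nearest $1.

At 10.75% the monthly rate is 0.0089583, so the payment is 492,000 × 0.0089583 / (1 − 1.0089583^−36) = $16,049.26.
Total outlay = 6 × $16,049.26 + $5,400.00 = $101,695.56.

$101,696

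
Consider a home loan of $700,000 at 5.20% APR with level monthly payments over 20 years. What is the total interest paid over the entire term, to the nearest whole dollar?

At 5.20% the monthly rate is 0.0043333, so the payment is 700,000 × 0.0043333 / (1 − 1.0043333^−240) = $4,697.38.
Total paid = 240 × $4,697.38 = $1,127,371.20; interest = $1,127,371.20 − $700,000 = $427,371.20.

$427,371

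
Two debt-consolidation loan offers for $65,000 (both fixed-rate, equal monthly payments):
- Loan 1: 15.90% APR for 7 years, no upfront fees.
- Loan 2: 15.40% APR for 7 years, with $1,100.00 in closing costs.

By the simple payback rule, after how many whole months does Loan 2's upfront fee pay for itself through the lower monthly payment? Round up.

Loan 1: at 15.90% the monthly rate is 0.0132500, so the payment is 65,000 × 0.0132500 / (1 − 1.0132500^−84) = $1,287.33.
Loan 2: monthly rate = 15.4%/12 = 0.0128333; payment = 65,000 × 0.0128333 / (1 − (1+0.0128333)^−84) = $1,268.92.
Monthly savings = $1,287.33 − $1,268.92 = $18.41.
Break-even = $1,100.00 / $18.41 = 59.75 → 60 months.

60 months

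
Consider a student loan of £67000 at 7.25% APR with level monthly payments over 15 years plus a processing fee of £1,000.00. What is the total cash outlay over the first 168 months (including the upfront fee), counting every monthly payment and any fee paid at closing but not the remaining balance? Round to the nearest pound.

£103,752

Monthly rate = 7.25%/12 = 0.0060417; payment = 67,000 × 0.0060417 / (1 − (1+0.0060417)^−180) = £611.62.
Total outlay = 168 × £611.62 + £1,000.00 = £103,752.16.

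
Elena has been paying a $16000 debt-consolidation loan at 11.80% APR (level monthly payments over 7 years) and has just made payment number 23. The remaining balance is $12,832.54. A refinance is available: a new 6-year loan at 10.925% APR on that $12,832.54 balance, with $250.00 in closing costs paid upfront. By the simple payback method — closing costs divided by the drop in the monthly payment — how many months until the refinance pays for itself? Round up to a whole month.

Current payment = 16,000 × 11.8%/12 / (1 − (1+0.0098333)^−84) = $280.74.
Refinanced payment = 12,832.54 × 0.0091042 / (1 − (1+0.0091042)^−72) = $243.76.
Monthly savings = $280.74 − $243.76 = $36.98.
Break-even = $250.00 / $36.98 = 6.76 → 7 months.

7 months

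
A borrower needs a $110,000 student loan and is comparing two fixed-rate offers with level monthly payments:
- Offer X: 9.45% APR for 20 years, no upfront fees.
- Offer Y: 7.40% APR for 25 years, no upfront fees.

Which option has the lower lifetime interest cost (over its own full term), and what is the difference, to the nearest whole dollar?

Offer Y by $3,497

Offer X: at 9.45% the monthly rate is 0.0078750, so the payment is 110,000 × 0.0078750 / (1 − 1.0078750^−240) = $1,021.76.
Total interest on Offer X = 240 × $1,021.76 − $110,000 = $135,222.40.
Offer Y: monthly rate = 7.4%/12 = 0.0061667; payment = 110,000 × 0.0061667 / (1 − (1+0.0061667)^−300) = $805.75.
Total interest on Offer Y = 300 × $805.75 − $110,000 = $131,725.00.
Offer Y is lower by $3,497.40.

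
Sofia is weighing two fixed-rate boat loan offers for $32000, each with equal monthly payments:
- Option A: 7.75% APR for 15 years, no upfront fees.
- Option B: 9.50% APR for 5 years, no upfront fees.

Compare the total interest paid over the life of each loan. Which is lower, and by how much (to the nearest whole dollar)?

Option A: at 7.75% the monthly rate is 0.0064583, so the payment is 32,000 × 0.0064583 / (1 − 1.0064583^−180) = $301.21.
Total interest on Option A = 180 × $301.21 − $32,000 = $22,217.80.
Option B: monthly rate = 9.5%/12 = 0.0079167; payment = 32,000 × 0.0079167 / (1 − (1+0.0079167)^−60) = $672.06.
Total interest on Option B = 60 × $672.06 − $32,000 = $8,323.60.
Option B is lower by $13,894.20.

Option B by $13,894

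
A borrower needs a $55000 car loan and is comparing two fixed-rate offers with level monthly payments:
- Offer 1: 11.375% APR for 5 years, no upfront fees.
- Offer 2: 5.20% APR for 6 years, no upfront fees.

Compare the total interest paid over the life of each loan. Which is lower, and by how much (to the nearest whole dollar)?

Offer 1: monthly rate = 11.375%/12 = 0.0094792; payment = 55,000 × 0.0094792 / (1 − (1+0.0094792)^−60) = $1,206.14.
Total interest on Offer 1 = 60 × $1,206.14 − $55,000 = $17,368.40.
Offer 2: monthly rate = 5.2%/12 = 0.0043333; payment = 55,000 × 0.0043333 / (1 − (1+0.0043333)^−72) = $890.88.
Total interest on Offer 2 = 72 × $890.88 − $55,000 = $9,143.36.
Offer 2 is lower by $8,225.04.

Offer 2 by $8,225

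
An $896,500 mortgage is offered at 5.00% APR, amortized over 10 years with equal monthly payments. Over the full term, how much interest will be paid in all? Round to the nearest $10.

At 5.00% the monthly rate is 0.0041667, so the payment is 896,500 × 0.0041667 / (1 − 1.0041667^−120) = $9,508.77.
Total paid = 120 × $9,508.77 = $1,141,052.40; interest = $1,141,052.40 − $896,500 = $244,552.40.

$244,550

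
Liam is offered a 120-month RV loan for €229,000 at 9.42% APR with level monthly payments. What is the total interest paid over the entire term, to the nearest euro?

Monthly rate = 9.42%/12 = 0.0078500; payment = 229,000 × 0.0078500 / (1 − (1+0.0078500)^−120) = €2,953.18.
Total paid = 120 × €2,953.18 = €354,381.60; interest = €354,381.60 − €229,000 = €125,381.60.

€125,382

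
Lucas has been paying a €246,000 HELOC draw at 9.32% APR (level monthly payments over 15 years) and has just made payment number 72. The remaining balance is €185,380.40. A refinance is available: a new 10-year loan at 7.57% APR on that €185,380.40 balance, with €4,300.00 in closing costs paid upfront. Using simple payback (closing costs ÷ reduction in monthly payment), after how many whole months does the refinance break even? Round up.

Current payment = 246,000 × 9.32%/12 / (1 − (1+0.0077667)^−180) = €2,542.14.
Refinanced payment = 185,380.40 × 0.0063083 / (1 − (1+0.0063083)^−120) = €2,207.28.
Monthly savings = €2,542.14 − €2,207.28 = €334.86.
Break-even = €4,300.00 / €334.86 = 12.84 → 13 months.

13 months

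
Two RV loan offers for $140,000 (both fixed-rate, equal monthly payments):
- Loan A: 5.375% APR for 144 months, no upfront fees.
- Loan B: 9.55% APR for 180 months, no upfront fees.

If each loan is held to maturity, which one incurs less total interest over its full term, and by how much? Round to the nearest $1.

Loan A: monthly rate = 5.375%/12 = 0.0044792; payment = 140,000 × 0.0044792 / (1 − (1+0.0044792)^−144) = $1,321.34.
Total interest on Loan A = 144 × $1,321.34 − $140,000 = $50,272.96.
Loan B: at 9.55% the monthly rate is 0.0079583, so the payment is 140,000 × 0.0079583 / (1 − 1.0079583^−180) = $1,466.14.
Total interest on Loan B = 180 × $1,466.14 − $140,000 = $123,905.20.
Loan A is lower by $73,632.24.

Loan A by $73,632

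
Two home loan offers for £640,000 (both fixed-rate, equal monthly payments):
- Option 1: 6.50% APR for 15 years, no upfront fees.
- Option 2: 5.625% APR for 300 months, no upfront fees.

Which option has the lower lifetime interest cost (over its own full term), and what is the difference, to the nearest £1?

Option 1: at 6.50% the monthly rate is 0.0054167, so the payment is 640,000 × 0.0054167 / (1 − 1.0054167^−180) = £5,575.09.
Total interest on Option 1 = 180 × £5,575.09 − £640,000 = £363,516.20.
Option 2: at 5.625% the monthly rate is 0.0046875, so the payment is 640,000 × 0.0046875 / (1 − 1.0046875^−300) = £3,978.08.
Total interest on Option 2 = 300 × £3,978.08 − £640,000 = £553,424.00.
Option 1 is lower by £189,907.80.

Option 1 by £189,908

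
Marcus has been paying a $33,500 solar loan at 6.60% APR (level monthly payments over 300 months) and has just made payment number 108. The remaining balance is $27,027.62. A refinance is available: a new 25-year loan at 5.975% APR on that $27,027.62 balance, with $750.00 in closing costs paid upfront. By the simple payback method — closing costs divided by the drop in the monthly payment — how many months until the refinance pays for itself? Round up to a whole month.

Current payment = 33,500 × 6.6%/12 / (1 − (1+0.0055000)^−300) = $228.29.
Refinanced payment = 27,027.62 × 0.0049792 / (1 − (1+0.0049792)^−300) = $173.73.
Monthly savings = $228.29 − $173.73 = $54.56.
Break-even = $750.00 / $54.56 = 13.75 → 14 months.

14 months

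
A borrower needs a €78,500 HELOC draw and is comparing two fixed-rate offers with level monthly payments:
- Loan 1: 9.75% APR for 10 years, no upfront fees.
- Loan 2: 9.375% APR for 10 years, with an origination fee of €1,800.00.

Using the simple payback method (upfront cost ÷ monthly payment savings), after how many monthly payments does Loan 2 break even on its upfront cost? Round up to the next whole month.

112 months

Loan 1: monthly rate = 9.75%/12 = 0.0081250; payment = 78,500 × 0.0081250 / (1 − (1+0.0081250)^−120) = €1,026.55.
Loan 2: monthly rate = 9.375%/12 = 0.0078125; payment = 78,500 × 0.0078125 / (1 − (1+0.0078125)^−120) = €1,010.41.
Monthly savings = €1,026.55 − €1,010.41 = €16.14.
Break-even = €1,800.00 / €16.14 = 111.52 → 112 months.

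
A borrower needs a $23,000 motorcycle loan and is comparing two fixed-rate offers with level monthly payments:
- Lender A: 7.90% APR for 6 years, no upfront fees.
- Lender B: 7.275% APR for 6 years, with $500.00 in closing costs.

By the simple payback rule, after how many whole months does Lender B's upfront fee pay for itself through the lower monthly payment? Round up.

72 months

Lender A: monthly rate = 7.9%/12 = 0.0065833; payment = 23,000 × 0.0065833 / (1 − (1+0.0065833)^−72) = $402.14.
Lender B: at 7.275% the monthly rate is 0.0060625, so the payment is 23,000 × 0.0060625 / (1 − 1.0060625^−72) = $395.17.
Monthly savings = $402.14 − $395.17 = $6.97.
Break-even = $500.00 / $6.97 = 71.74 → 72 months.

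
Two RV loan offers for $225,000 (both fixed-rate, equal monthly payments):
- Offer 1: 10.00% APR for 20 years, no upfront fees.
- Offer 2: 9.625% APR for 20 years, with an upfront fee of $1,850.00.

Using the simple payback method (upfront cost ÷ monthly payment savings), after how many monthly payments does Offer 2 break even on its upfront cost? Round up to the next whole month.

Offer 1: monthly rate = 10%/12 = 0.0083333; payment = 225,000 × 0.0083333 / (1 − (1+0.0083333)^−240) = $2,171.30.
Offer 2: at 9.625% the monthly rate is 0.0080208, so the payment is 225,000 × 0.0080208 / (1 − 1.0080208^−240) = $2,115.70.
Monthly savings = $2,171.30 − $2,115.70 = $55.60.
Break-even = $1,850.00 / $55.60 = 33.27 → 34 months.

34 months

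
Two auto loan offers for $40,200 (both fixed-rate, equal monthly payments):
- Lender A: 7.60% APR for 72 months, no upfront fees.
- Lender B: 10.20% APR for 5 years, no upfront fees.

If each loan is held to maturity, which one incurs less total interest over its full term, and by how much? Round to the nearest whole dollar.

Lender A by $1,301

Lender A: monthly rate = 7.6%/12 = 0.0063333; payment = 40,200 × 0.0063333 / (1 − (1+0.0063333)^−72) = $697.01.
Total interest on Lender A = 72 × $697.01 − $40,200 = $9,984.72.
Lender B: monthly rate = 10.2%/12 = 0.0085000; payment = 40,200 × 0.0085000 / (1 − (1+0.0085000)^−60) = $858.09.
Total interest on Lender B = 60 × $858.09 − $40,200 = $11,285.40.
Lender A is lower by $1,300.68.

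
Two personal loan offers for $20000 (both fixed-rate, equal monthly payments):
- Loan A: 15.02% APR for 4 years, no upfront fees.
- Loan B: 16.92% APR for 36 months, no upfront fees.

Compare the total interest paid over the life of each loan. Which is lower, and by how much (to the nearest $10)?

Loan B by $1,090

Loan A: at 15.02% the monthly rate is 0.0125167, so the payment is 20,000 × 0.0125167 / (1 − 1.0125167^−48) = $556.82.
Total interest on Loan A = 48 × $556.82 − $20,000 = $6,727.36.
Loan B: monthly rate = 16.92%/12 = 0.0141000; payment = 20,000 × 0.0141000 / (1 − (1+0.0141000)^−36) = $712.26.
Total interest on Loan B = 36 × $712.26 − $20,000 = $5,641.36.
Loan B is lower by $1,086.00.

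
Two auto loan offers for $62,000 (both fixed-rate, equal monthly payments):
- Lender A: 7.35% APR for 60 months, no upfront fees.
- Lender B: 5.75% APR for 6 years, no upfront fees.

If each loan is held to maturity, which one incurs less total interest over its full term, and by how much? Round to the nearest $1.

Lender B by $821

Lender A: monthly rate = 7.35%/12 = 0.0061250; payment = 62,000 × 0.0061250 / (1 − (1+0.0061250)^−60) = $1,237.94.
Total interest on Lender A = 60 × $1,237.94 − $62,000 = $12,276.40.
Lender B: monthly rate = 5.75%/12 = 0.0047917; payment = 62,000 × 0.0047917 / (1 − (1+0.0047917)^−72) = $1,020.22.
Total interest on Lender B = 72 × $1,020.22 − $62,000 = $11,455.84.
Lender B is lower by $820.56.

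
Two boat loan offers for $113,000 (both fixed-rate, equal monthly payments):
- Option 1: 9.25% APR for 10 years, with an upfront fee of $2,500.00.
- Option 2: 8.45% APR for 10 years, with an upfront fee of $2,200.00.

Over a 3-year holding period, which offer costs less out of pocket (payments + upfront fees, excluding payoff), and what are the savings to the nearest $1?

Option 2 by $2,055

Option 1: at 9.25% the monthly rate is 0.0077083, so the payment is 113,000 × 0.0077083 / (1 − 1.0077083^−120) = $1,446.77.
Option 2: at 8.45% the monthly rate is 0.0070417, so the payment is 113,000 × 0.0070417 / (1 − 1.0070417^−120) = $1,398.02.
Over 36 months: Option 1 costs 36 × $1,446.77 + $2,500.00 = $54,583.72; Option 2 costs 36 × $1,398.02 + $2,200.00 = $52,528.72.
Option 2 is cheaper by $54,583.72 − $52,528.72 = $2,055.00.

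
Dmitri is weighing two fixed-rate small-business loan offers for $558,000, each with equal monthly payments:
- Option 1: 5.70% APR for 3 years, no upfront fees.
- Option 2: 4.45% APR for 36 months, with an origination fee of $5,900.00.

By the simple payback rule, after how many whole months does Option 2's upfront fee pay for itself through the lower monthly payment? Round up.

19 months

Option 1: monthly rate = 5.7%/12 = 0.0047500; payment = 558,000 × 0.0047500 / (1 − (1+0.0047500)^−36) = $16,899.70.
Option 2: monthly rate = 4.45%/12 = 0.0037083; payment = 558,000 × 0.0037083 / (1 − (1+0.0037083)^−36) = $16,586.32.
Monthly savings = $16,899.70 − $16,586.32 = $313.38.
Break-even = $5,900.00 / $313.38 = 18.83 → 19 months.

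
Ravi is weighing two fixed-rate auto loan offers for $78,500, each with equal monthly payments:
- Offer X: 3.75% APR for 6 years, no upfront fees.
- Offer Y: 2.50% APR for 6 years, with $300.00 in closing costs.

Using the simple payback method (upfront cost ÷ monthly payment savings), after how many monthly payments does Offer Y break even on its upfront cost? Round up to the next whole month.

Offer X: at 3.75% the monthly rate is 0.0031250, so the payment is 78,500 × 0.0031250 / (1 − 1.0031250^−72) = $1,219.23.
Offer Y: monthly rate = 2.5%/12 = 0.0020833; payment = 78,500 × 0.0020833 / (1 − (1+0.0020833)^−72) = $1,175.23.
Monthly savings = $1,219.23 − $1,175.23 = $44.00.
Break-even = $300.00 / $44.00 = 6.82 → 7 months.

7 months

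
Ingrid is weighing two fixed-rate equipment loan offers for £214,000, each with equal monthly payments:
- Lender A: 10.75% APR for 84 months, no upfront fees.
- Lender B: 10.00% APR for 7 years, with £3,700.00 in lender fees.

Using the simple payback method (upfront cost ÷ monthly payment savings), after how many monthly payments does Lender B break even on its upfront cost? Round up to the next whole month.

45 months

Lender A: at 10.75% the monthly rate is 0.0089583, so the payment is 214,000 × 0.0089583 / (1 − 1.0089583^−84) = £3,636.13.
Lender B: at 10.00% the monthly rate is 0.0083333, so the payment is 214,000 × 0.0083333 / (1 − 1.0083333^−84) = £3,552.65.
Monthly savings = £3,636.13 − £3,552.65 = £83.48.
Break-even = £3,700.00 / £83.48 = 44.32 → 45 months.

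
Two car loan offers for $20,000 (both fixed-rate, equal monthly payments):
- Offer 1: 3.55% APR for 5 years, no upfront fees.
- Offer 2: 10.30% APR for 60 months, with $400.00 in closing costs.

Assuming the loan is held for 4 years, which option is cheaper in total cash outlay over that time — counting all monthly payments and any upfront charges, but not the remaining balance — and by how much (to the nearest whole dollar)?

Offer 1: monthly rate = 3.55%/12 = 0.0029583; payment = 20,000 × 0.0029583 / (1 − (1+0.0029583)^−60) = $364.28.
Offer 2: monthly rate = 10.3%/12 = 0.0085833; payment = 20,000 × 0.0085833 / (1 − (1+0.0085833)^−60) = $427.90.
Over 48 months: Offer 1 costs 48 × $364.28 = $17,485.44; Offer 2 costs 48 × $427.90 + $400.00 = $20,939.20.
Offer 1 is cheaper by $20,939.20 − $17,485.44 = $3,453.76.

Offer 1 by $3,454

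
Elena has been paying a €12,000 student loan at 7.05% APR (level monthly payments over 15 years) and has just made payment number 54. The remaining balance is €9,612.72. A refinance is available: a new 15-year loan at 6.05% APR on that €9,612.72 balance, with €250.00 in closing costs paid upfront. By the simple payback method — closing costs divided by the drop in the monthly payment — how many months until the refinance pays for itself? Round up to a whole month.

10 months

Current payment = 12,000 × 7.05%/12 / (1 − (1+0.0058750)^−180) = €108.20.
Refinanced payment = 9,612.72 × 0.0050417 / (1 − (1+0.0050417)^−180) = €81.38.
Monthly savings = €108.20 − €81.38 = €26.82.
Break-even = €250.00 / €26.82 = 9.32 → 10 months.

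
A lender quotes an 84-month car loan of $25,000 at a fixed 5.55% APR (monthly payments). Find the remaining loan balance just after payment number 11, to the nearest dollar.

$22,251

With monthly rate i = 5.55%/12 = 0.0046250, the balance after k of n payments is P · [(1+i)^n − (1+i)^k] / [(1+i)^n − 1].
(1+0.0046250)^84 = 1.47344671 and (1+0.0046250)^11 = 1.05206796, so the balance is 25,000 × (1.47344671 − 1.05206796) / (1.47344671 − 1) = $22,250.59.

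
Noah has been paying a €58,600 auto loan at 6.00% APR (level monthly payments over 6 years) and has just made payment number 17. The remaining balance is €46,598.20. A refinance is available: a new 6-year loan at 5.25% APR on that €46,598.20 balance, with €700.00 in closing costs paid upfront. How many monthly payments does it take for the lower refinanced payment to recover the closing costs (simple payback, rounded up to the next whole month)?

Current payment = 58,600 × 6%/12 / (1 − (1+0.0050000)^−72) = €971.17.
Refinanced payment = 46,598.20 × 0.0043750 / (1 − (1+0.0043750)^−72) = €755.88.
Monthly savings = €971.17 − €755.88 = €215.29.
Break-even = €700.00 / €215.29 = 3.25 → 4 months.

4 months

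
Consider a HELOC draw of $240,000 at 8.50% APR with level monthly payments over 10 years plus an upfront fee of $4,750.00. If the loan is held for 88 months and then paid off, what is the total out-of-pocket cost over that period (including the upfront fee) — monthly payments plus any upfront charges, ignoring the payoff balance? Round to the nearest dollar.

At 8.50% the monthly rate is 0.0070833, so the payment is 240,000 × 0.0070833 / (1 − 1.0070833^−120) = $2,975.66.
Total outlay = 88 × $2,975.66 + $4,750.00 = $266,608.08.

$266,608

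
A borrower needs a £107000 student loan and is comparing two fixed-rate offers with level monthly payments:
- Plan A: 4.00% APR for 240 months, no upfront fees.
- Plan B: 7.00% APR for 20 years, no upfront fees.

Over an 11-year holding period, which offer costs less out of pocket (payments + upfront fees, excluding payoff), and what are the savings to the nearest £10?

Plan A by £23,910

Plan A: at 4.00% the monthly rate is 0.0033333, so the payment is 107,000 × 0.0033333 / (1 − 1.0033333^−240) = £648.40.
Plan B: monthly rate = 7%/12 = 0.0058333; payment = 107,000 × 0.0058333 / (1 − (1+0.0058333)^−240) = £829.57.
Over 132 months: Plan A costs 132 × £648.40 = £85,588.80; Plan B costs 132 × £829.57 = £109,503.24.
Plan A is cheaper by £109,503.24 − £85,588.80 = £23,914.44.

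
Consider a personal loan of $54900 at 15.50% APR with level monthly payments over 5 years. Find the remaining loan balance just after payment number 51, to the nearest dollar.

$11,152

With monthly rate i = 15.5%/12 = 0.0129167, the balance after k of n payments is P · [(1+i)^n − (1+i)^k] / [(1+i)^n − 1].
(1+0.0129167)^60 = 2.15984720 and (1+0.0129167)^51 = 1.92424149, so the balance is 54,900 × (2.15984720 − 1.92424149) / (2.15984720 − 1) = $11,152.12.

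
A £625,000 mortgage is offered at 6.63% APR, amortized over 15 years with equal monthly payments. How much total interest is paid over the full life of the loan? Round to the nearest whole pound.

£363,054

At 6.63% the monthly rate is 0.0055250, so the payment is 625,000 × 0.0055250 / (1 − 1.0055250^−180) = £5,489.19.
Total paid = 180 × £5,489.19 = £988,054.20; interest = £988,054.20 − £625,000 = £363,054.20.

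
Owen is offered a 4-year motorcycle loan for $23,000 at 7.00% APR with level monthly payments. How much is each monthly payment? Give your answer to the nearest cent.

At 7.00% the monthly rate is 0.0058333, so the payment is 23,000 × 0.0058333 / (1 − 1.0058333^−48) = $550.76.

$550.76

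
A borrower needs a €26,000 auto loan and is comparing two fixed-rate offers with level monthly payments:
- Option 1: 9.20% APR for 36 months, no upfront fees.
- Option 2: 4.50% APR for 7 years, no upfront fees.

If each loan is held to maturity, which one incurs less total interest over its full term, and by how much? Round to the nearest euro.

Option 1 by €506

Option 1: monthly rate = 9.2%/12 = 0.0076667; payment = 26,000 × 0.0076667 / (1 − (1+0.0076667)^−36) = €829.22.
Total interest on Option 1 = 36 × €829.22 − €26,000 = €3,851.92.
Option 2: at 4.50% the monthly rate is 0.0037500, so the payment is 26,000 × 0.0037500 / (1 − 1.0037500^−84) = €361.40.
Total interest on Option 2 = 84 × €361.40 − €26,000 = €4,357.60.
Option 1 is lower by €505.68.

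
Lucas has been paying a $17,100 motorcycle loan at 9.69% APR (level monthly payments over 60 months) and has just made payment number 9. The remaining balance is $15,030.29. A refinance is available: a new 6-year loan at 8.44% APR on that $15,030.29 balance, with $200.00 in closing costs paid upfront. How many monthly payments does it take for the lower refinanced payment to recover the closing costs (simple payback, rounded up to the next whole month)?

Current payment = 17,100 × 9.69%/12 / (1 − (1+0.0080750)^−60) = $360.72.
Refinanced payment = 15,030.29 × 0.0070333 / (1 − (1+0.0070333)^−72) = $266.77.
Monthly savings = $360.72 − $266.77 = $93.95.
Break-even = $200.00 / $93.95 = 2.13 → 3 months.

3 months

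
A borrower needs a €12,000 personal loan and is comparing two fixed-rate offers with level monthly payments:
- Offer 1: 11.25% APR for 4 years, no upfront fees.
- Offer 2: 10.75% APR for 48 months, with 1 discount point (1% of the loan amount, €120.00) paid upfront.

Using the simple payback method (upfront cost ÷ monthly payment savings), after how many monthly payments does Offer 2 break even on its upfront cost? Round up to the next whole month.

Offer 1: at 11.25% the monthly rate is 0.0093750, so the payment is 12,000 × 0.0093750 / (1 − 1.0093750^−48) = €311.61.
Offer 2: monthly rate = 10.75%/12 = 0.0089583; payment = 12,000 × 0.0089583 / (1 − (1+0.0089583)^−48) = €308.69.
Monthly savings = €311.61 − €308.69 = €2.92.
Break-even = €120.00 / €2.92 = 41.10 → 42 months.

42 months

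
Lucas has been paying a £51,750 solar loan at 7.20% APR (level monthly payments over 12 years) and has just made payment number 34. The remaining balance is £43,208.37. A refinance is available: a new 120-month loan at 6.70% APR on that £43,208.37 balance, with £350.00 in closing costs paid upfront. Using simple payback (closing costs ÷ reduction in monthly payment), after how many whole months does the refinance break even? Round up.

9 months

Current payment = 51,750 × 7.2%/12 / (1 − (1+0.0060000)^−144) = £537.72.
Refinanced payment = 43,208.37 × 0.0055833 / (1 − (1+0.0055833)^−120) = £495.03.
Monthly savings = £537.72 − £495.03 = £42.69.
Break-even = £350.00 / £42.69 = 8.20 → 9 months.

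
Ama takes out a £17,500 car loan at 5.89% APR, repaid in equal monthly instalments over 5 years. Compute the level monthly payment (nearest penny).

At 5.89% the monthly rate is 0.0049083, so the payment is 17,500 × 0.0049083 / (1 − 1.0049083^−60) = £337.43.

£337.43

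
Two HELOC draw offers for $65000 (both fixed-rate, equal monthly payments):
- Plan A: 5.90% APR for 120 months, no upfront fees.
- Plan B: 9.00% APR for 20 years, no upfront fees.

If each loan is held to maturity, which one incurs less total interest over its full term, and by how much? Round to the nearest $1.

Plan A by $54,152

Plan A: monthly rate = 5.9%/12 = 0.0049167; payment = 65,000 × 0.0049167 / (1 − (1+0.0049167)^−120) = $718.37.
Total interest on Plan A = 120 × $718.37 − $65,000 = $21,204.40.
Plan B: monthly rate = 9%/12 = 0.0075000; payment = 65,000 × 0.0075000 / (1 − (1+0.0075000)^−240) = $584.82.
Total interest on Plan B = 240 × $584.82 − $65,000 = $75,356.80.
Plan A is lower by $54,152.40.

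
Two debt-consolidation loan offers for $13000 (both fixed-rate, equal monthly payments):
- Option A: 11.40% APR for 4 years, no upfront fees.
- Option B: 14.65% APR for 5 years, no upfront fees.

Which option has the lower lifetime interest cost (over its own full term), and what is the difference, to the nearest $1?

Option A by $2,164

Option A: at 11.40% the monthly rate is 0.0095000, so the payment is 13,000 × 0.0095000 / (1 − 1.0095000^−48) = $338.52.
Total interest on Option A = 48 × $338.52 − $13,000 = $3,248.96.
Option B: monthly rate = 14.65%/12 = 0.0122083; payment = 13,000 × 0.0122083 / (1 − (1+0.0122083)^−60) = $306.89.
Total interest on Option B = 60 × $306.89 − $13,000 = $5,413.40.
Option A is lower by $2,164.44.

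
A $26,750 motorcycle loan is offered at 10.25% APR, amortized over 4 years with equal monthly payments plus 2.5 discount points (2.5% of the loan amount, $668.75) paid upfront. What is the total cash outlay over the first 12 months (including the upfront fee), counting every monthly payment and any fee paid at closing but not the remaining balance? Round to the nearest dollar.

At 10.25% the monthly rate is 0.0085417, so the payment is 26,750 × 0.0085417 / (1 − 1.0085417^−48) = $681.67.
Total outlay = 12 × $681.67 + $668.75 = $8,848.79.

$8,849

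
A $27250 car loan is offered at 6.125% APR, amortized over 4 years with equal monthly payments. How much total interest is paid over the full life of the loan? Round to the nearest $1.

$3,543

At 6.125% the monthly rate is 0.0051042, so the payment is 27,250 × 0.0051042 / (1 − 1.0051042^−48) = $641.53.
Total paid = 48 × $641.53 = $30,793.44; interest = $30,793.44 − $27,250 = $3,543.44.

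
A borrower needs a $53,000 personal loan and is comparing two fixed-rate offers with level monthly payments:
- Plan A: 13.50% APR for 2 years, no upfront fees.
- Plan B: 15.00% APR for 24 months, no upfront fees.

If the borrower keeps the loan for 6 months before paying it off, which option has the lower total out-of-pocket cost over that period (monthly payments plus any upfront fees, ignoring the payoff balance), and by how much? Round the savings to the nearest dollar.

Plan A by $226

Plan A: at 13.50% the monthly rate is 0.0112500, so the payment is 53,000 × 0.0112500 / (1 − 1.0112500^−24) = $2,532.18.
Plan B: monthly rate = 15%/12 = 0.0125000; payment = 53,000 × 0.0125000 / (1 − (1+0.0125000)^−24) = $2,569.79.
Over 6 months: Plan A costs 6 × $2,532.18 = $15,193.08; Plan B costs 6 × $2,569.79 = $15,418.74.
Plan A is cheaper by $15,418.74 − $15,193.08 = $225.66.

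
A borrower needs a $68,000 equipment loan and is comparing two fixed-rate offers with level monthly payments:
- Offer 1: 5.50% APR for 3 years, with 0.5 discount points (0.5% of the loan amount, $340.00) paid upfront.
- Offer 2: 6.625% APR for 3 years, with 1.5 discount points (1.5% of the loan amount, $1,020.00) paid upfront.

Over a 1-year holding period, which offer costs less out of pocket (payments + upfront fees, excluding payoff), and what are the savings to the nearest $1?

Offer 1 by $1,096

Offer 1: monthly rate = 5.5%/12 = 0.0045833; payment = 68,000 × 0.0045833 / (1 − (1+0.0045833)^−36) = $2,053.32.
Offer 2: at 6.625% the monthly rate is 0.0055208, so the payment is 68,000 × 0.0055208 / (1 − 1.0055208^−36) = $2,088.00.
Over 12 months: Offer 1 costs 12 × $2,053.32 + $340.00 = $24,979.84; Offer 2 costs 12 × $2,088.00 + $1,020.00 = $26,076.00.
Offer 1 is cheaper by $26,076.00 − $24,979.84 = $1,096.16.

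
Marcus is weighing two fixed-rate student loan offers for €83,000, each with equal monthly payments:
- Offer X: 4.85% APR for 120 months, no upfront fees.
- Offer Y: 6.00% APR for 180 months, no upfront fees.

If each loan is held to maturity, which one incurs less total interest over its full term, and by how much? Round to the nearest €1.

Offer X by €21,160

Offer X: at 4.85% the monthly rate is 0.0040417, so the payment is 83,000 × 0.0040417 / (1 − 1.0040417^−120) = €874.27.
Total interest on Offer X = 120 × €874.27 − €83,000 = €21,912.40.
Offer Y: at 6.00% the monthly rate is 0.0050000, so the payment is 83,000 × 0.0050000 / (1 − 1.0050000^−180) = €700.40.
Total interest on Offer Y = 180 × €700.40 − €83,000 = €43,072.00.
Offer X is lower by €21,159.60.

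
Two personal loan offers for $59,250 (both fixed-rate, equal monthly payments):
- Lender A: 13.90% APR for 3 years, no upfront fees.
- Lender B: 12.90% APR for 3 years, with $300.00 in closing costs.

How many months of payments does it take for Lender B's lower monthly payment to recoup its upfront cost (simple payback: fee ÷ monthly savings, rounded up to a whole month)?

11 months

Lender A: at 13.90% the monthly rate is 0.0115833, so the payment is 59,250 × 0.0115833 / (1 − 1.0115833^−36) = $2,022.15.
Lender B: monthly rate = 12.9%/12 = 0.0107500; payment = 59,250 × 0.0107500 / (1 − (1+0.0107500)^−36) = $1,993.51.
Monthly savings = $2,022.15 − $1,993.51 = $28.64.
Break-even = $300.00 / $28.64 = 10.47 → 11 months.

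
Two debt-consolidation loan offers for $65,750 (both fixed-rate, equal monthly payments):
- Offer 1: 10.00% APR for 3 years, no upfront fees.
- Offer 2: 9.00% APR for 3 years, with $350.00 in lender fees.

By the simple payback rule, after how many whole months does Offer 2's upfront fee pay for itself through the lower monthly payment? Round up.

Offer 1: monthly rate = 10%/12 = 0.0083333; payment = 65,750 × 0.0083333 / (1 − (1+0.0083333)^−36) = $2,121.57.
Offer 2: monthly rate = 9%/12 = 0.0075000; payment = 65,750 × 0.0075000 / (1 − (1+0.0075000)^−36) = $2,090.83.
Monthly savings = $2,121.57 − $2,090.83 = $30.74.
Break-even = $350.00 / $30.74 = 11.39 → 12 months.

12 months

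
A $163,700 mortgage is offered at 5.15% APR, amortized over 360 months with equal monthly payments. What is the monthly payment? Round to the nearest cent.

At 5.15% the monthly rate is 0.0042917, so the payment is 163,700 × 0.0042917 / (1 − 1.0042917^−360) = $893.84.

$893.84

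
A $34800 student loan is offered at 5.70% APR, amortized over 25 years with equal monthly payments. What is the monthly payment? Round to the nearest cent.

$217.88

Monthly rate = 5.7%/12 = 0.0047500; payment = 34,800 × 0.0047500 / (1 − (1+0.0047500)^−300) = $217.88.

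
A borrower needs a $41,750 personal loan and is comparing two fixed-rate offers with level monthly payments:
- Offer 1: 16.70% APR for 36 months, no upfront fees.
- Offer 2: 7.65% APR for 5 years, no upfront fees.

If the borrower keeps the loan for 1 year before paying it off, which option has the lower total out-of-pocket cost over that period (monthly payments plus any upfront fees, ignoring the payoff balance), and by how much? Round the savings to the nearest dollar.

Offer 1: monthly rate = 16.7%/12 = 0.0139167; payment = 41,750 × 0.0139167 / (1 − (1+0.0139167)^−36) = $1,482.28.
Offer 2: monthly rate = 7.65%/12 = 0.0063750; payment = 41,750 × 0.0063750 / (1 − (1+0.0063750)^−60) = $839.56.
Over 12 months: Offer 1 costs 12 × $1,482.28 = $17,787.36; Offer 2 costs 12 × $839.56 = $10,074.72.
Offer 2 is cheaper by $17,787.36 − $10,074.72 = $7,712.64.

Offer 2 by $7,713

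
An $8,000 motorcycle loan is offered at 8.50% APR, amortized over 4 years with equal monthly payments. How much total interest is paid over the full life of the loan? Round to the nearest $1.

$1,465

Monthly rate = 8.5%/12 = 0.0070833; payment = 8,000 × 0.0070833 / (1 − (1+0.0070833)^−48) = $197.19.
Total paid = 48 × $197.19 = $9,465.12; interest = $9,465.12 − $8,000 = $1,465.12.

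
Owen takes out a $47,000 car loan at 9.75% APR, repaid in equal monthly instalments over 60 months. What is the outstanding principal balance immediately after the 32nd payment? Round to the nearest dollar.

With monthly rate i = 9.75%/12 = 0.0081250, the balance after k of n payments is P · [(1+i)^n − (1+i)^k] / [(1+i)^n − 1].
(1+0.0081250)^60 = 1.62503636 and (1+0.0081250)^32 = 1.29556829, so the balance is 47,000 × (1.62503636 − 1.29556829) / (1.62503636 − 1) = $24,774.56.

$24,775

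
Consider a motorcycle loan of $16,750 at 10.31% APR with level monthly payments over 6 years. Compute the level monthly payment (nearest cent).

$312.93

Monthly rate = 10.31%/12 = 0.0085917; payment = 16,750 × 0.0085917 / (1 − (1+0.0085917)^−72) = $312.93.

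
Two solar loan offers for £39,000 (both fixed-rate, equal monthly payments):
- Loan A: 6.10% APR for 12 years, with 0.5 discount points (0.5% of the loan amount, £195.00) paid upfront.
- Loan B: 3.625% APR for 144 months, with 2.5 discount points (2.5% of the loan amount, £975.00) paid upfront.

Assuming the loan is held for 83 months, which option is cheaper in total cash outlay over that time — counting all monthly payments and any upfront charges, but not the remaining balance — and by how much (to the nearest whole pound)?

Loan A: monthly rate = 6.1%/12 = 0.0050833; payment = 39,000 × 0.0050833 / (1 − (1+0.0050833)^−144) = £382.60.
Loan B: at 3.625% the monthly rate is 0.0030208, so the payment is 39,000 × 0.0030208 / (1 − 1.0030208^−144) = £334.40.
Over 83 months: Loan A costs 83 × £382.60 + £195.00 = £31,950.80; Loan B costs 83 × £334.40 + £975.00 = £28,730.20.
Loan B is cheaper by £31,950.80 − £28,730.20 = £3,220.60.

Loan B by £3,221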